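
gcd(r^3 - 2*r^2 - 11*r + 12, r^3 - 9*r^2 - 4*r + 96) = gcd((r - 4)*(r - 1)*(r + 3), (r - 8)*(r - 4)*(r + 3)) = r^2 - r - 12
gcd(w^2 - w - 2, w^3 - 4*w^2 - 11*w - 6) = w + 1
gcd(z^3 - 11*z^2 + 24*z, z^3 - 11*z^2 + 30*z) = z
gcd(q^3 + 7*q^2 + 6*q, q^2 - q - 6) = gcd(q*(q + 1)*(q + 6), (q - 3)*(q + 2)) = 1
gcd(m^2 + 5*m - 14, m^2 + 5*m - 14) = m^2 + 5*m - 14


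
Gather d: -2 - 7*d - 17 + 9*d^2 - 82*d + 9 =9*d^2 - 89*d - 10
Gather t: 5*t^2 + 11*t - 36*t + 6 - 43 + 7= 5*t^2 - 25*t - 30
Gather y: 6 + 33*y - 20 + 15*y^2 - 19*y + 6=15*y^2 + 14*y - 8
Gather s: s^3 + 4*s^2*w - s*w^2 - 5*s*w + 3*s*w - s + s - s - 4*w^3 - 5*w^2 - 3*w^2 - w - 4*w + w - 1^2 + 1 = s^3 + 4*s^2*w + s*(-w^2 - 2*w - 1) - 4*w^3 - 8*w^2 - 4*w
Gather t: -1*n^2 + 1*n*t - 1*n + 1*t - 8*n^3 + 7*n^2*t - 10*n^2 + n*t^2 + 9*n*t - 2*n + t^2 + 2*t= -8*n^3 - 11*n^2 - 3*n + t^2*(n + 1) + t*(7*n^2 + 10*n + 3)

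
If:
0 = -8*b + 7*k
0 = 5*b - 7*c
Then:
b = 7*k/8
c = 5*k/8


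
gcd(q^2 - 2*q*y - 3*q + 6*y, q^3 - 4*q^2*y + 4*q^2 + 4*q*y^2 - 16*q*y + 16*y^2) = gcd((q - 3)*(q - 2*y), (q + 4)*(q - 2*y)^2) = -q + 2*y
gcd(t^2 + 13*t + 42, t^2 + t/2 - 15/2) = 1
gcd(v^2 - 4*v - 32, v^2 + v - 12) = v + 4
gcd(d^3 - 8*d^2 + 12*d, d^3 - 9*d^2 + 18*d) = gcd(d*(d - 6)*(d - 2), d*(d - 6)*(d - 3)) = d^2 - 6*d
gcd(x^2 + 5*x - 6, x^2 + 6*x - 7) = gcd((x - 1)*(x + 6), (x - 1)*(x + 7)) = x - 1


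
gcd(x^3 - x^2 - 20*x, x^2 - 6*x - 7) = 1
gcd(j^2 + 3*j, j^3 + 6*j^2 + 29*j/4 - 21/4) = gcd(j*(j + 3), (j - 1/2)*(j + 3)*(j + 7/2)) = j + 3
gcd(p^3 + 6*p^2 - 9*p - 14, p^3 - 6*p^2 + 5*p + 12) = p + 1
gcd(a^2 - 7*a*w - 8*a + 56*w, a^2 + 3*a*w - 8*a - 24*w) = a - 8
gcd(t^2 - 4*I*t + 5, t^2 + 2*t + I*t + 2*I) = t + I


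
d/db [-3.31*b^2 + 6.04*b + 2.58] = 6.04 - 6.62*b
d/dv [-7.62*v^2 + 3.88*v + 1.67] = 3.88 - 15.24*v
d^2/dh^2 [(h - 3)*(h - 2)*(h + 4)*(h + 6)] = 12*h^2 + 30*h - 40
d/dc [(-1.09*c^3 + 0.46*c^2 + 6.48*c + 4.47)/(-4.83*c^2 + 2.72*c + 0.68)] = (5.2647*c^4 - 5.9296*c^3 + 30.326*c^2 + 43.8058*c - 7.752)/(23.3289*c^4 - 26.2752*c^3 + 0.829600000000001*c^2 + 3.6992*c + 0.4624)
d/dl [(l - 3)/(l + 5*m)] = (5*m + 3)/(l + 5*m)^2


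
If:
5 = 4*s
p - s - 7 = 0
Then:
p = 33/4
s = 5/4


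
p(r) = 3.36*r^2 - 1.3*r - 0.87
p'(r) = 6.72*r - 1.3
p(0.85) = 0.45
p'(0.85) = 4.41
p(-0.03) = -0.83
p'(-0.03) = -1.50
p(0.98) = 1.08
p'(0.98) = 5.29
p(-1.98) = 14.88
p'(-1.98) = -14.61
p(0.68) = -0.20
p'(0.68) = 3.27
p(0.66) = -0.26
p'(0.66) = 3.14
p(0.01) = -0.88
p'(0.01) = -1.23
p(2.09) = 11.09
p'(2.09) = 12.74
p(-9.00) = 282.99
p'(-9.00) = -61.78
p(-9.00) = 282.99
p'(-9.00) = -61.78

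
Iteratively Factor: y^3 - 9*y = (y)*(y^2 - 9) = y*(y + 3)*(y - 3)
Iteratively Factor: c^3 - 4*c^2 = (c - 4)*(c^2) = c*(c - 4)*(c)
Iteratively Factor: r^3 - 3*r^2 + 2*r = (r)*(r^2 - 3*r + 2) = r*(r - 2)*(r - 1)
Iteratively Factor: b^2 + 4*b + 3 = (b + 3)*(b + 1)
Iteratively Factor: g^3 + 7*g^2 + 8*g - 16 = (g + 4)*(g^2 + 3*g - 4) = (g + 4)^2*(g - 1)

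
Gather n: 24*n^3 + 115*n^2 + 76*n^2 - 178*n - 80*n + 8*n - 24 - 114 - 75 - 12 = 24*n^3 + 191*n^2 - 250*n - 225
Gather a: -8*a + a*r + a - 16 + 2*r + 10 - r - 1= a*(r - 7) + r - 7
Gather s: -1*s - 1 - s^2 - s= -s^2 - 2*s - 1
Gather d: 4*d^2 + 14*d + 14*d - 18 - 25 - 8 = 4*d^2 + 28*d - 51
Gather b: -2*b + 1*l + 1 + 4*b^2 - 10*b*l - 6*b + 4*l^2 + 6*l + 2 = 4*b^2 + b*(-10*l - 8) + 4*l^2 + 7*l + 3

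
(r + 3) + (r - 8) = 2*r - 5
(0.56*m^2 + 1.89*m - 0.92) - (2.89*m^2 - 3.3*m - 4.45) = -2.33*m^2 + 5.19*m + 3.53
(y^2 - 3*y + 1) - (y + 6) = y^2 - 4*y - 5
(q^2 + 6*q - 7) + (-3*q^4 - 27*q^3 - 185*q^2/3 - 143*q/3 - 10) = -3*q^4 - 27*q^3 - 182*q^2/3 - 125*q/3 - 17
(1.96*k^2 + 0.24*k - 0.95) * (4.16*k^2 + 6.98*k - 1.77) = 8.1536*k^4 + 14.6792*k^3 - 5.746*k^2 - 7.0558*k + 1.6815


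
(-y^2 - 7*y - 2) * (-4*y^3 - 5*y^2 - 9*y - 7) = 4*y^5 + 33*y^4 + 52*y^3 + 80*y^2 + 67*y + 14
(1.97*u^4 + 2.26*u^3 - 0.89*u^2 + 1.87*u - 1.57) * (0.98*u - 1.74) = 1.9306*u^5 - 1.213*u^4 - 4.8046*u^3 + 3.3812*u^2 - 4.7924*u + 2.7318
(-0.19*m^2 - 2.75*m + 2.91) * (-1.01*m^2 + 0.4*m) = 0.1919*m^4 + 2.7015*m^3 - 4.0391*m^2 + 1.164*m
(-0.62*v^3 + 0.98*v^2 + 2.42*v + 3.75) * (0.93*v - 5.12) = -0.5766*v^4 + 4.0858*v^3 - 2.767*v^2 - 8.9029*v - 19.2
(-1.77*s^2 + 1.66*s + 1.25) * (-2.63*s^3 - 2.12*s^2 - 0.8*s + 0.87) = 4.6551*s^5 - 0.613399999999999*s^4 - 5.3907*s^3 - 5.5179*s^2 + 0.4442*s + 1.0875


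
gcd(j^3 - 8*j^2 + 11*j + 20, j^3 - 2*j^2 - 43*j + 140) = j^2 - 9*j + 20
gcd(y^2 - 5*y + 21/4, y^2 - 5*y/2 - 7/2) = y - 7/2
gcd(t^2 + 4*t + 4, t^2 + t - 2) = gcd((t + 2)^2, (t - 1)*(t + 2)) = t + 2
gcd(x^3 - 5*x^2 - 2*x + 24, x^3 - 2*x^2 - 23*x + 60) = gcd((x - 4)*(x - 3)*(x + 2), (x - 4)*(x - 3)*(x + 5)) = x^2 - 7*x + 12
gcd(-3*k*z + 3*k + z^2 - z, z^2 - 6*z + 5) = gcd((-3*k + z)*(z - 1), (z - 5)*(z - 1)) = z - 1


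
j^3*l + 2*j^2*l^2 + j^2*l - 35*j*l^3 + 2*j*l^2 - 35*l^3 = (j - 5*l)*(j + 7*l)*(j*l + l)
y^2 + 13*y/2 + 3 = (y + 1/2)*(y + 6)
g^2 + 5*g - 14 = (g - 2)*(g + 7)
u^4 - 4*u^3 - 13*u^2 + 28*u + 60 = (u - 5)*(u - 3)*(u + 2)^2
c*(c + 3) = c^2 + 3*c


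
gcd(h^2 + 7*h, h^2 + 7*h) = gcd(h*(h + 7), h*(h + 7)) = h^2 + 7*h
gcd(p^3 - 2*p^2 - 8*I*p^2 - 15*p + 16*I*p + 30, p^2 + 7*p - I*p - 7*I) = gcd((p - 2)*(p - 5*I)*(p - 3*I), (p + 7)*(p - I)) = 1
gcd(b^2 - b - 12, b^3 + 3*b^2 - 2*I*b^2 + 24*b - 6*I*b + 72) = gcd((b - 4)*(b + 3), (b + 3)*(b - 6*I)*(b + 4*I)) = b + 3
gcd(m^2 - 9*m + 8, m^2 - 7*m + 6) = m - 1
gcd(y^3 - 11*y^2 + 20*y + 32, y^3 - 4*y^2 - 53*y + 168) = y - 8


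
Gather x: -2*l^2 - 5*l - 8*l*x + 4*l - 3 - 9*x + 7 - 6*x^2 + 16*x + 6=-2*l^2 - l - 6*x^2 + x*(7 - 8*l) + 10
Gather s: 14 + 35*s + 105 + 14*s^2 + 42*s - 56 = 14*s^2 + 77*s + 63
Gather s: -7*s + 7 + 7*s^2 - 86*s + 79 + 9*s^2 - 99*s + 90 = 16*s^2 - 192*s + 176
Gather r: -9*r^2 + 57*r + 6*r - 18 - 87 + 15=-9*r^2 + 63*r - 90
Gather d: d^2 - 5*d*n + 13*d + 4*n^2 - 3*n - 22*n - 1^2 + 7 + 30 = d^2 + d*(13 - 5*n) + 4*n^2 - 25*n + 36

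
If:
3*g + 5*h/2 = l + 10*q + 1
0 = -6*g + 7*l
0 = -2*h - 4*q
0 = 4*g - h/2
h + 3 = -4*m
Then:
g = 7/435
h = 56/435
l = 2/145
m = -1361/1740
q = -28/435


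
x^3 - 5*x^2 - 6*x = x*(x - 6)*(x + 1)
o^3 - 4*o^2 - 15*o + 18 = (o - 6)*(o - 1)*(o + 3)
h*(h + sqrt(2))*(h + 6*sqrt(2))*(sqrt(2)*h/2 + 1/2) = sqrt(2)*h^4/2 + 15*h^3/2 + 19*sqrt(2)*h^2/2 + 6*h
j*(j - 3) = j^2 - 3*j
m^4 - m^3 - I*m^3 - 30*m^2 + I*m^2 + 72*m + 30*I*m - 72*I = (m - 4)*(m - 3)*(m + 6)*(m - I)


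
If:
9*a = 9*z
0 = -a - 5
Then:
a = -5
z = -5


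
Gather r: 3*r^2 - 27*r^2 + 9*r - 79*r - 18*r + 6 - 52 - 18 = -24*r^2 - 88*r - 64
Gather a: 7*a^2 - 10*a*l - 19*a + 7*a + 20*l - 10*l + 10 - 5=7*a^2 + a*(-10*l - 12) + 10*l + 5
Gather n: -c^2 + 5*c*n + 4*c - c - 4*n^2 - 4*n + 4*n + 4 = -c^2 + 5*c*n + 3*c - 4*n^2 + 4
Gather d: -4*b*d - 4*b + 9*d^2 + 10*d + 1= -4*b + 9*d^2 + d*(10 - 4*b) + 1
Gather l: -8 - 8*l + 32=24 - 8*l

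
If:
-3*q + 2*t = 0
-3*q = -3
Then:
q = 1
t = 3/2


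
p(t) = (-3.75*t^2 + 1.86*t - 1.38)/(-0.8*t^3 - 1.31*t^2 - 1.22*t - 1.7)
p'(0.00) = -1.68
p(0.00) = 0.81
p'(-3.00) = -2.33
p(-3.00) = -3.46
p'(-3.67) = -1.12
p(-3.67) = -2.38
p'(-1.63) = -591.46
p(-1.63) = -52.72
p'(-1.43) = -363.36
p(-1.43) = 39.71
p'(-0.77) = -8.81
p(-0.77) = 4.30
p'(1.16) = 0.26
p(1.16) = 0.70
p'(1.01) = 0.31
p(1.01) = 0.65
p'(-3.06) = -2.15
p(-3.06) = -3.32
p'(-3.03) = -2.24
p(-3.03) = -3.39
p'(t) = (1.86 - 7.5*t)/(-0.8*t^3 - 1.31*t^2 - 1.22*t - 1.7) + (-3.75*t^2 + 1.86*t - 1.38)*(2.4*t^2 + 2.62*t + 1.22)/(-0.8*t^3 - 1.31*t^2 - 1.22*t - 1.7)^2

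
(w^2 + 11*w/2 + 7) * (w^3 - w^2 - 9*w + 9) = w^5 + 9*w^4/2 - 15*w^3/2 - 95*w^2/2 - 27*w/2 + 63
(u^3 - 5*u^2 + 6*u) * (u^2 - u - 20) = u^5 - 6*u^4 - 9*u^3 + 94*u^2 - 120*u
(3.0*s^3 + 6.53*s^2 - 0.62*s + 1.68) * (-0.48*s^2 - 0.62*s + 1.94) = -1.44*s^5 - 4.9944*s^4 + 2.069*s^3 + 12.2462*s^2 - 2.2444*s + 3.2592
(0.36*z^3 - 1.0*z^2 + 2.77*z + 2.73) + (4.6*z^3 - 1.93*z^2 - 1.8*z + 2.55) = 4.96*z^3 - 2.93*z^2 + 0.97*z + 5.28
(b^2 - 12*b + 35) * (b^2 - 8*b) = b^4 - 20*b^3 + 131*b^2 - 280*b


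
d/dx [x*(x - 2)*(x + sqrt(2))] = x*(x - 2) + x*(x + sqrt(2)) + (x - 2)*(x + sqrt(2))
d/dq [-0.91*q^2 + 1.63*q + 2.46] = 1.63 - 1.82*q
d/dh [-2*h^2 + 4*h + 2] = 4 - 4*h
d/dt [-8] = 0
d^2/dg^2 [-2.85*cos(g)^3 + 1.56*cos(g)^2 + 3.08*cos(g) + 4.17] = -0.9425*cos(g) - 3.12*cos(2*g) + 6.4125*cos(3*g)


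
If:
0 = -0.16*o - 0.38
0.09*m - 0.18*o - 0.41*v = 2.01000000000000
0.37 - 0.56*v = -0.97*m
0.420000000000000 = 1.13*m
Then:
No Solution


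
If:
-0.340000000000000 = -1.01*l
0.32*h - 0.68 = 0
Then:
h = 2.12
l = 0.34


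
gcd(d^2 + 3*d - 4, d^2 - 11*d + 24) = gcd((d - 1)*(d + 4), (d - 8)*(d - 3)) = 1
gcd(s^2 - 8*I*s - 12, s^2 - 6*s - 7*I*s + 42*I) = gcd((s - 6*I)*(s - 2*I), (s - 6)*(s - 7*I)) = 1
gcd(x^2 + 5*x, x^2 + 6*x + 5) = x + 5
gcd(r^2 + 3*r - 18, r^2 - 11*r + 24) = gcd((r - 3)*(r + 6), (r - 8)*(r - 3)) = r - 3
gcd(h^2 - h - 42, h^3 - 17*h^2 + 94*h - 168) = h - 7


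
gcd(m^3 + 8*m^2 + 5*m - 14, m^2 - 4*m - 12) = m + 2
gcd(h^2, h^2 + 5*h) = h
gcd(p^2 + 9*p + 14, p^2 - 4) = p + 2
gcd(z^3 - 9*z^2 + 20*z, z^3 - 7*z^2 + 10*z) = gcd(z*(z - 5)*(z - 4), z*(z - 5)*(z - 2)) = z^2 - 5*z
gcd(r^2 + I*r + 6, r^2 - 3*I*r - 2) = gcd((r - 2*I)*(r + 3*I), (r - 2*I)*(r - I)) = r - 2*I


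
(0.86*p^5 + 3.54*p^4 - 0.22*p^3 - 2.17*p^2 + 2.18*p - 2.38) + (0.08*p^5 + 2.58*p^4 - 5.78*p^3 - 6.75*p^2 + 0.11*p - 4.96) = 0.94*p^5 + 6.12*p^4 - 6.0*p^3 - 8.92*p^2 + 2.29*p - 7.34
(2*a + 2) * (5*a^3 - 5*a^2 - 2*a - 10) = 10*a^4 - 14*a^2 - 24*a - 20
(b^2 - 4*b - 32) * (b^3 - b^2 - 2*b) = b^5 - 5*b^4 - 30*b^3 + 40*b^2 + 64*b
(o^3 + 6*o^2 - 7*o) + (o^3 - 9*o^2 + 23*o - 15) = 2*o^3 - 3*o^2 + 16*o - 15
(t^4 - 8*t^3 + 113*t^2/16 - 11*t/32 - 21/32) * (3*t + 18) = 3*t^5 - 6*t^4 - 1965*t^3/16 + 4035*t^2/32 - 261*t/32 - 189/16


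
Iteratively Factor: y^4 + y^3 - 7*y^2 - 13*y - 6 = (y + 1)*(y^3 - 7*y - 6) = (y + 1)*(y + 2)*(y^2 - 2*y - 3) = (y + 1)^2*(y + 2)*(y - 3)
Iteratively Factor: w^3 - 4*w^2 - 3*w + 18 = (w - 3)*(w^2 - w - 6) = (w - 3)*(w + 2)*(w - 3)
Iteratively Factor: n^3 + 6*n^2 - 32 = (n + 4)*(n^2 + 2*n - 8) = (n - 2)*(n + 4)*(n + 4)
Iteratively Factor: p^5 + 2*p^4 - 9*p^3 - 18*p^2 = (p)*(p^4 + 2*p^3 - 9*p^2 - 18*p) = p^2*(p^3 + 2*p^2 - 9*p - 18) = p^2*(p - 3)*(p^2 + 5*p + 6) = p^2*(p - 3)*(p + 3)*(p + 2)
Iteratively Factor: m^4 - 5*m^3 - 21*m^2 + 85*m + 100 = (m + 4)*(m^3 - 9*m^2 + 15*m + 25) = (m - 5)*(m + 4)*(m^2 - 4*m - 5) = (m - 5)^2*(m + 4)*(m + 1)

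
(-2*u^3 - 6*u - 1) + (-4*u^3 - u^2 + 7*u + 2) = -6*u^3 - u^2 + u + 1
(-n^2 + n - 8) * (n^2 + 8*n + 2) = -n^4 - 7*n^3 - 2*n^2 - 62*n - 16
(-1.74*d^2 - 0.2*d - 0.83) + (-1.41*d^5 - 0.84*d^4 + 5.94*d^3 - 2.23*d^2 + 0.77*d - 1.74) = -1.41*d^5 - 0.84*d^4 + 5.94*d^3 - 3.97*d^2 + 0.57*d - 2.57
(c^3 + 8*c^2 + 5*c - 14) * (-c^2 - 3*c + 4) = -c^5 - 11*c^4 - 25*c^3 + 31*c^2 + 62*c - 56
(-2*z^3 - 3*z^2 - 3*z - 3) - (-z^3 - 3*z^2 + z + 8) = -z^3 - 4*z - 11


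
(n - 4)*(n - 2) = n^2 - 6*n + 8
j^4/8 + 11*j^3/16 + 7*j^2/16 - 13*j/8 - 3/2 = (j/4 + 1)*(j/2 + 1)*(j - 3/2)*(j + 1)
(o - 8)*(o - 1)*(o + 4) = o^3 - 5*o^2 - 28*o + 32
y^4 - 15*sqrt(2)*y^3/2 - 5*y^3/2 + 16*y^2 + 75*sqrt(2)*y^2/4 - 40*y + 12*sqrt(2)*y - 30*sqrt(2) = (y - 5/2)*(y - 6*sqrt(2))*(y - 2*sqrt(2))*(y + sqrt(2)/2)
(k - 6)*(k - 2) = k^2 - 8*k + 12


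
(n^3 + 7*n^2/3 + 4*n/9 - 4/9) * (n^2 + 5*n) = n^5 + 22*n^4/3 + 109*n^3/9 + 16*n^2/9 - 20*n/9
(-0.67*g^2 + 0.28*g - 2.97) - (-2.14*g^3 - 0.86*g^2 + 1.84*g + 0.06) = 2.14*g^3 + 0.19*g^2 - 1.56*g - 3.03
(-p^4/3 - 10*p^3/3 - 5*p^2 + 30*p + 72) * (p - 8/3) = -p^5/3 - 22*p^4/9 + 35*p^3/9 + 130*p^2/3 - 8*p - 192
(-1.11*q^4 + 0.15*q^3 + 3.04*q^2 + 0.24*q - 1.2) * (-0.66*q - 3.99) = 0.7326*q^5 + 4.3299*q^4 - 2.6049*q^3 - 12.288*q^2 - 0.1656*q + 4.788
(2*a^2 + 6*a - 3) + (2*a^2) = 4*a^2 + 6*a - 3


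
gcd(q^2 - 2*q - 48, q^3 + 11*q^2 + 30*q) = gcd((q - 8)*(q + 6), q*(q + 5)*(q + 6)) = q + 6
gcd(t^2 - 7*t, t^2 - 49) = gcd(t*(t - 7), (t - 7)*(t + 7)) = t - 7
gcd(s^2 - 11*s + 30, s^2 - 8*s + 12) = s - 6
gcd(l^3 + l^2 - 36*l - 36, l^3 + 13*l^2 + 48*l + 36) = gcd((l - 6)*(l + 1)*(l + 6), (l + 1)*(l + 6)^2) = l^2 + 7*l + 6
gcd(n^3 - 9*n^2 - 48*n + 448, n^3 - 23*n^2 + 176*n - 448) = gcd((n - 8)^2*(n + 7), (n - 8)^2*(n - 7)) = n^2 - 16*n + 64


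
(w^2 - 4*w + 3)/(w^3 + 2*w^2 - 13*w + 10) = (w - 3)/(w^2 + 3*w - 10)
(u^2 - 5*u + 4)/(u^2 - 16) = (u - 1)/(u + 4)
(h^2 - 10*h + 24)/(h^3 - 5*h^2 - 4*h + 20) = (h^2 - 10*h + 24)/(h^3 - 5*h^2 - 4*h + 20)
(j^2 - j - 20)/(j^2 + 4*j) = (j - 5)/j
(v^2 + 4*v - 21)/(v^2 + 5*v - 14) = (v - 3)/(v - 2)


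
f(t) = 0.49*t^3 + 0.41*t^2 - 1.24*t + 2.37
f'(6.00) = 56.60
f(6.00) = 115.53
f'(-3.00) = 9.53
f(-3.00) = -3.45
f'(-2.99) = 9.45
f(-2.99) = -3.36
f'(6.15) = 59.40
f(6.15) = 124.23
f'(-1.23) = -0.02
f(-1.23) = 3.60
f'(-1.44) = 0.63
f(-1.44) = 3.54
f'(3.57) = 20.42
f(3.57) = 25.46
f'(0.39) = -0.70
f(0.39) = 1.98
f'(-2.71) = 7.33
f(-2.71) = -1.01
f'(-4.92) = 30.31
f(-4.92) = -39.96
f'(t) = 1.47*t^2 + 0.82*t - 1.24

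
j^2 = j^2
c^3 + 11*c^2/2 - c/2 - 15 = (c - 3/2)*(c + 2)*(c + 5)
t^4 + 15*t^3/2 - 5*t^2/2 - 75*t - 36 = (t - 3)*(t + 1/2)*(t + 4)*(t + 6)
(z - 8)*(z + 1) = z^2 - 7*z - 8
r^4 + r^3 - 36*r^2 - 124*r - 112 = (r - 7)*(r + 2)^2*(r + 4)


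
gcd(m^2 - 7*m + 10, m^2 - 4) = m - 2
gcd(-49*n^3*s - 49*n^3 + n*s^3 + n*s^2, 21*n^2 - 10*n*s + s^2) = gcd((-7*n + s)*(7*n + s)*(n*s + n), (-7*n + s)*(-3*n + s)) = -7*n + s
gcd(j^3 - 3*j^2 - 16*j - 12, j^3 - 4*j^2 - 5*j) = j + 1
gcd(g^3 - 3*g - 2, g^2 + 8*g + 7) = g + 1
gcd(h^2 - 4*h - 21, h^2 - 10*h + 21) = h - 7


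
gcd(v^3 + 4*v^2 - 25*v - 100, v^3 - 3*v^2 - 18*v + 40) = v^2 - v - 20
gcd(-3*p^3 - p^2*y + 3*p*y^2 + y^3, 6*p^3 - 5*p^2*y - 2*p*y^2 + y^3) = -p + y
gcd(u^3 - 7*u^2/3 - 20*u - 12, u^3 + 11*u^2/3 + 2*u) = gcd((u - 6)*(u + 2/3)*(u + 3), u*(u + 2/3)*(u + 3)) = u^2 + 11*u/3 + 2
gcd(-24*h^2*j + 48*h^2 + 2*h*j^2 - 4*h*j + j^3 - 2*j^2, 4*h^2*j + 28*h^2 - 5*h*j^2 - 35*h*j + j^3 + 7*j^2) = 4*h - j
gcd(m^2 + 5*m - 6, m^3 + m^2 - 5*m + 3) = m - 1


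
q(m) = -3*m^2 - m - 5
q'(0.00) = -1.00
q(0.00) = -5.00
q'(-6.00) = 35.00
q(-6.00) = -107.00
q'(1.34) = -9.04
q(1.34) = -11.73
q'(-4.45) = 25.70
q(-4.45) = -59.96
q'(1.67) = -11.02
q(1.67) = -15.04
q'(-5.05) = 29.30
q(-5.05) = -76.46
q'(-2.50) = 14.00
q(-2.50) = -21.25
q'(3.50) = -22.00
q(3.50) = -45.25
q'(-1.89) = 10.34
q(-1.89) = -13.83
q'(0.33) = -2.98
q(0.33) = -5.66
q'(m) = -6*m - 1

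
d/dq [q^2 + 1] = 2*q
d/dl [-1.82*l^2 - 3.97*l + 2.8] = -3.64*l - 3.97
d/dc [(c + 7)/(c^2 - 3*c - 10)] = (c^2 - 3*c - (c + 7)*(2*c - 3) - 10)/(-c^2 + 3*c + 10)^2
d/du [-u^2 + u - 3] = 1 - 2*u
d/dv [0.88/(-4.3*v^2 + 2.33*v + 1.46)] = (7.568*v - 2.0504)/(-4.3*v^2 + 2.33*v + 1.46)^2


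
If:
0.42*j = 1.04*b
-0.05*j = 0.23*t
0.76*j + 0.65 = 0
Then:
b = -0.35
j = -0.86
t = 0.19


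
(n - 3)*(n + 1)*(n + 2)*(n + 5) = n^4 + 5*n^3 - 7*n^2 - 41*n - 30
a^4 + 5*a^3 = a^3*(a + 5)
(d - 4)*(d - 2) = d^2 - 6*d + 8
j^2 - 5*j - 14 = (j - 7)*(j + 2)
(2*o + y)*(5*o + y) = 10*o^2 + 7*o*y + y^2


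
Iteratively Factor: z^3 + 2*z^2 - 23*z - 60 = (z + 4)*(z^2 - 2*z - 15) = (z - 5)*(z + 4)*(z + 3)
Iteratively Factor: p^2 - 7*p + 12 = (p - 3)*(p - 4)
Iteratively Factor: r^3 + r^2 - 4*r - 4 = (r + 1)*(r^2 - 4) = (r - 2)*(r + 1)*(r + 2)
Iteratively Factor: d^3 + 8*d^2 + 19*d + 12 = (d + 1)*(d^2 + 7*d + 12) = (d + 1)*(d + 3)*(d + 4)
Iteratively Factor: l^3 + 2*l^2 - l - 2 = (l + 1)*(l^2 + l - 2) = (l + 1)*(l + 2)*(l - 1)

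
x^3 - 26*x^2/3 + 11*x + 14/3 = (x - 7)*(x - 2)*(x + 1/3)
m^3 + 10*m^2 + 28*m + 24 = (m + 2)^2*(m + 6)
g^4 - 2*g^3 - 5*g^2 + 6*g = g*(g - 3)*(g - 1)*(g + 2)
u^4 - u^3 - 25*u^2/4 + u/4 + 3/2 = (u - 3)*(u - 1/2)*(u + 1/2)*(u + 2)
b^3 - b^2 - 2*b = b*(b - 2)*(b + 1)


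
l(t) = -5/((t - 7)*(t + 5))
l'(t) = 5/((t - 7)*(t + 5)^2) + 5/((t - 7)^2*(t + 5))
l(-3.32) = 0.29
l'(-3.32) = -0.14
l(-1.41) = 0.17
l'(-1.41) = -0.03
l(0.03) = 0.14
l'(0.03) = -0.01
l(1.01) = 0.14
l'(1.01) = 0.00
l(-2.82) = 0.23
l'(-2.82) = -0.08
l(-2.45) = 0.21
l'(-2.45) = -0.06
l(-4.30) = 0.63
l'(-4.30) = -0.85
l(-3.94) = 0.43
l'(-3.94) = -0.37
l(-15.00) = -0.02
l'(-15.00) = 0.00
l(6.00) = 0.45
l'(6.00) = 0.41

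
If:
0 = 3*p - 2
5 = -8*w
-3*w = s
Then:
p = 2/3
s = 15/8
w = -5/8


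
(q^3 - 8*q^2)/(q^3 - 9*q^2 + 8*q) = q/(q - 1)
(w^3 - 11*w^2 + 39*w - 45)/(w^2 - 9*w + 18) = (w^2 - 8*w + 15)/(w - 6)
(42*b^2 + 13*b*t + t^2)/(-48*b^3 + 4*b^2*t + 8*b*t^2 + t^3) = (7*b + t)/(-8*b^2 + 2*b*t + t^2)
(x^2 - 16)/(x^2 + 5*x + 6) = (x^2 - 16)/(x^2 + 5*x + 6)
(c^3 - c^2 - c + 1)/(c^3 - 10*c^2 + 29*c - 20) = (c^2 - 1)/(c^2 - 9*c + 20)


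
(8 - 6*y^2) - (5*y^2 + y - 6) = -11*y^2 - y + 14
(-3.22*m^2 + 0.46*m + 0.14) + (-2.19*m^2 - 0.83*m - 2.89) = -5.41*m^2 - 0.37*m - 2.75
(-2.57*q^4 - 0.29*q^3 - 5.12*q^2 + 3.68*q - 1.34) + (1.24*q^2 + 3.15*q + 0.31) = -2.57*q^4 - 0.29*q^3 - 3.88*q^2 + 6.83*q - 1.03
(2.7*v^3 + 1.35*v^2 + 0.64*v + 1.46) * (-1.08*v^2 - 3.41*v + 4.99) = -2.916*v^5 - 10.665*v^4 + 8.1783*v^3 + 2.9773*v^2 - 1.785*v + 7.2854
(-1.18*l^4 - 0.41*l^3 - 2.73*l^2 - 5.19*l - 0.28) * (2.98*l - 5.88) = -3.5164*l^5 + 5.7166*l^4 - 5.7246*l^3 + 0.586199999999998*l^2 + 29.6828*l + 1.6464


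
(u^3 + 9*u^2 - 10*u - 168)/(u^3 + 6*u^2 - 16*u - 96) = (u + 7)/(u + 4)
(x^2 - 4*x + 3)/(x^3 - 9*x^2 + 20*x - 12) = (x - 3)/(x^2 - 8*x + 12)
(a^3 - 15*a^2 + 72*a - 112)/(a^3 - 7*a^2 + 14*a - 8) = (a^2 - 11*a + 28)/(a^2 - 3*a + 2)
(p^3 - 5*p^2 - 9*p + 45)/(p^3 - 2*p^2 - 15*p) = (p - 3)/p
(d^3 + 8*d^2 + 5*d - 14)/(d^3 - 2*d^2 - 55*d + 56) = (d + 2)/(d - 8)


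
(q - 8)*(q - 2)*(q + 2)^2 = q^4 - 6*q^3 - 20*q^2 + 24*q + 64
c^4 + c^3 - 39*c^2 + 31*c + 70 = (c - 5)*(c - 2)*(c + 1)*(c + 7)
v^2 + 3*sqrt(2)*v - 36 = (v - 3*sqrt(2))*(v + 6*sqrt(2))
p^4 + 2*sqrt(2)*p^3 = p^3*(p + 2*sqrt(2))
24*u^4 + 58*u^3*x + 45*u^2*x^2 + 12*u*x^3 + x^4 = (u + x)^2*(4*u + x)*(6*u + x)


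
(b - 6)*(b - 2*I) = b^2 - 6*b - 2*I*b + 12*I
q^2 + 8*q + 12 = (q + 2)*(q + 6)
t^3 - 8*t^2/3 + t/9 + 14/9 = (t - 7/3)*(t - 1)*(t + 2/3)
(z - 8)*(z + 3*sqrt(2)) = z^2 - 8*z + 3*sqrt(2)*z - 24*sqrt(2)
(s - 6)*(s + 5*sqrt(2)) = s^2 - 6*s + 5*sqrt(2)*s - 30*sqrt(2)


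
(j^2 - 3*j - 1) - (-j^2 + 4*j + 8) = 2*j^2 - 7*j - 9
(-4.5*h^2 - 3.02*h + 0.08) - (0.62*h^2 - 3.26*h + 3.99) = -5.12*h^2 + 0.24*h - 3.91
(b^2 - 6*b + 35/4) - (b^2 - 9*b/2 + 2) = 27/4 - 3*b/2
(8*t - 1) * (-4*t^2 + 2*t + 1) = -32*t^3 + 20*t^2 + 6*t - 1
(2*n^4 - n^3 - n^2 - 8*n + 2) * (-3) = -6*n^4 + 3*n^3 + 3*n^2 + 24*n - 6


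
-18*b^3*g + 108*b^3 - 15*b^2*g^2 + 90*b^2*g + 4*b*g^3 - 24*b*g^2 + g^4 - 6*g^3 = (-3*b + g)*(b + g)*(6*b + g)*(g - 6)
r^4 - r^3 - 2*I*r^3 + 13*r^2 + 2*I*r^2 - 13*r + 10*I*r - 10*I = (r - 1)*(r - 5*I)*(r + I)*(r + 2*I)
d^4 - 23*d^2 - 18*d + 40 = (d - 5)*(d - 1)*(d + 2)*(d + 4)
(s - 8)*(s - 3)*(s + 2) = s^3 - 9*s^2 + 2*s + 48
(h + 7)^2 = h^2 + 14*h + 49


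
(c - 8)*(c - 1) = c^2 - 9*c + 8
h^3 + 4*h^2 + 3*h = h*(h + 1)*(h + 3)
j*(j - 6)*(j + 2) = j^3 - 4*j^2 - 12*j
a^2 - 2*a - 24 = (a - 6)*(a + 4)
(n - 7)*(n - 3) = n^2 - 10*n + 21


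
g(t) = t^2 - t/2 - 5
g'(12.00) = 23.50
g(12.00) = 133.00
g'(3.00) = 5.50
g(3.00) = 2.50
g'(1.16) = 1.82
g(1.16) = -4.23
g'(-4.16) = -8.82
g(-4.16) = 14.39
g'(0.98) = 1.46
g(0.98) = -4.53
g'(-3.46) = -7.42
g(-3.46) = 8.70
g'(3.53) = 6.56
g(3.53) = 5.70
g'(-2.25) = -5.00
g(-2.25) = 1.19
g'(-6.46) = -13.42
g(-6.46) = 39.96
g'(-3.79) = -8.08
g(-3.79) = 11.26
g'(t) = 2*t - 1/2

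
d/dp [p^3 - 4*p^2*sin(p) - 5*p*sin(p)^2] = -4*p^2*cos(p) + 3*p^2 - 8*p*sin(p) - 5*p*sin(2*p) - 5*sin(p)^2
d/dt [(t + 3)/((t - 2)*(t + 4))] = (-t^2 - 6*t - 14)/(t^4 + 4*t^3 - 12*t^2 - 32*t + 64)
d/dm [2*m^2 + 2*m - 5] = 4*m + 2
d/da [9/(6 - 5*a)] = 45/(5*a - 6)^2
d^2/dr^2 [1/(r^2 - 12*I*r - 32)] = 2*(r^2 - 12*I*r - 4*(r - 6*I)^2 - 32)/(-r^2 + 12*I*r + 32)^3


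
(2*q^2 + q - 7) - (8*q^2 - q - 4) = -6*q^2 + 2*q - 3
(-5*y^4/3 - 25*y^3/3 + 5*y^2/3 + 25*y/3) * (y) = -5*y^5/3 - 25*y^4/3 + 5*y^3/3 + 25*y^2/3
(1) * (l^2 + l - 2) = l^2 + l - 2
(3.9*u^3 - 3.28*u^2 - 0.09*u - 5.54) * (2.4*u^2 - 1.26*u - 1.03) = 9.36*u^5 - 12.786*u^4 - 0.100200000000001*u^3 - 9.8042*u^2 + 7.0731*u + 5.7062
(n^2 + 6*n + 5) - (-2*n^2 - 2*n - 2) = 3*n^2 + 8*n + 7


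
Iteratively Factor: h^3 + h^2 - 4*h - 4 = (h - 2)*(h^2 + 3*h + 2) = (h - 2)*(h + 2)*(h + 1)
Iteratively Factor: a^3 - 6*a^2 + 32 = (a - 4)*(a^2 - 2*a - 8) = (a - 4)^2*(a + 2)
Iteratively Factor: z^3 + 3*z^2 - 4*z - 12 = (z + 2)*(z^2 + z - 6) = (z - 2)*(z + 2)*(z + 3)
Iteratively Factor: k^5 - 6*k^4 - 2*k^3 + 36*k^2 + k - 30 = (k + 2)*(k^4 - 8*k^3 + 14*k^2 + 8*k - 15) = (k + 1)*(k + 2)*(k^3 - 9*k^2 + 23*k - 15) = (k - 5)*(k + 1)*(k + 2)*(k^2 - 4*k + 3) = (k - 5)*(k - 3)*(k + 1)*(k + 2)*(k - 1)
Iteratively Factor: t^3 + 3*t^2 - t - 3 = (t - 1)*(t^2 + 4*t + 3) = (t - 1)*(t + 1)*(t + 3)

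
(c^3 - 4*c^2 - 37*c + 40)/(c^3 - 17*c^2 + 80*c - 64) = (c + 5)/(c - 8)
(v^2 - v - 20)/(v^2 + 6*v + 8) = (v - 5)/(v + 2)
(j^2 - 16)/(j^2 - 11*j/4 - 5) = 4*(j + 4)/(4*j + 5)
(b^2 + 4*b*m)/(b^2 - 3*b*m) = (b + 4*m)/(b - 3*m)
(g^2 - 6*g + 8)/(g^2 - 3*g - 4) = (g - 2)/(g + 1)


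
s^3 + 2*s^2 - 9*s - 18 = (s - 3)*(s + 2)*(s + 3)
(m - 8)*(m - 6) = m^2 - 14*m + 48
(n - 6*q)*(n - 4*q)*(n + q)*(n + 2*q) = n^4 - 7*n^3*q - 4*n^2*q^2 + 52*n*q^3 + 48*q^4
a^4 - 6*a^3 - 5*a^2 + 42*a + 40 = (a - 5)*(a - 4)*(a + 1)*(a + 2)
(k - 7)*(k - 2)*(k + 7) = k^3 - 2*k^2 - 49*k + 98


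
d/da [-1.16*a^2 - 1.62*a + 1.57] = -2.32*a - 1.62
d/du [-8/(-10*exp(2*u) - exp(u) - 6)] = (-160*exp(u) - 8)*exp(u)/(10*exp(2*u) + exp(u) + 6)^2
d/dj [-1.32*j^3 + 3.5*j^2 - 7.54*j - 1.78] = -3.96*j^2 + 7.0*j - 7.54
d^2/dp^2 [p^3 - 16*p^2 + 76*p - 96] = 6*p - 32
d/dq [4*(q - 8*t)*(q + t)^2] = 12*(q - 5*t)*(q + t)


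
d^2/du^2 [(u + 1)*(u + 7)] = 2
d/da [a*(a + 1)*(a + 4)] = 3*a^2 + 10*a + 4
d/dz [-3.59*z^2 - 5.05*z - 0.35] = -7.18*z - 5.05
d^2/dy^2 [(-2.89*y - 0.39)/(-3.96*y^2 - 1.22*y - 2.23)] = ((2.89*y + 0.39)*(7.92*y + 1.22)*(15.84*y + 2.44) - (68.6664*y + 10.1404)*(3.96*y^2 + 1.22*y + 2.23))/(3.96*y^2 + 1.22*y + 2.23)^3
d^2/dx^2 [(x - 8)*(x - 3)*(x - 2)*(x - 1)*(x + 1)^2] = 30*x^4 - 240*x^3 + 384*x^2 + 60*x - 162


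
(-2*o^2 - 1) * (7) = -14*o^2 - 7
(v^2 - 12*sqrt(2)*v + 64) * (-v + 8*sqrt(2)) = -v^3 + 20*sqrt(2)*v^2 - 256*v + 512*sqrt(2)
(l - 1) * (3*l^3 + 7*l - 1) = 3*l^4 - 3*l^3 + 7*l^2 - 8*l + 1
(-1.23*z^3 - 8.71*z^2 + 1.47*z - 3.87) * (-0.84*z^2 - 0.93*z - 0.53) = 1.0332*z^5 + 8.4603*z^4 + 7.5174*z^3 + 6.5*z^2 + 2.82*z + 2.0511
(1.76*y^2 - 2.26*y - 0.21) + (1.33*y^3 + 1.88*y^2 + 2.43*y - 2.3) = 1.33*y^3 + 3.64*y^2 + 0.17*y - 2.51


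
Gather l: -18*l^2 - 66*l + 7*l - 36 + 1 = -18*l^2 - 59*l - 35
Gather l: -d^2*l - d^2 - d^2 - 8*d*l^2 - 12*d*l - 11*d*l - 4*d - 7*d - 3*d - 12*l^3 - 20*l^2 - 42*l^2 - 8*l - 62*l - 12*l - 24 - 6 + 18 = -2*d^2 - 14*d - 12*l^3 + l^2*(-8*d - 62) + l*(-d^2 - 23*d - 82) - 12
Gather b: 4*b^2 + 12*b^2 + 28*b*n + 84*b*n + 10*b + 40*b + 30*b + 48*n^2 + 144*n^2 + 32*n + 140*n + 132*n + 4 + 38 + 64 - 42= 16*b^2 + b*(112*n + 80) + 192*n^2 + 304*n + 64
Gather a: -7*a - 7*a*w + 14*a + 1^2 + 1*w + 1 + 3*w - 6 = a*(7 - 7*w) + 4*w - 4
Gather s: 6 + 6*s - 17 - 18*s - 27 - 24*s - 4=-36*s - 42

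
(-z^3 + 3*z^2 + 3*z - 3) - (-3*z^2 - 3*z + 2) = -z^3 + 6*z^2 + 6*z - 5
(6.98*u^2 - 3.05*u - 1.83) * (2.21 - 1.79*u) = -12.4942*u^3 + 20.8853*u^2 - 3.4648*u - 4.0443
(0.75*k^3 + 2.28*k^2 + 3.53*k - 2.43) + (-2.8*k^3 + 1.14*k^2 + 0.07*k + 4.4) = -2.05*k^3 + 3.42*k^2 + 3.6*k + 1.97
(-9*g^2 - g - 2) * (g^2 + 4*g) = -9*g^4 - 37*g^3 - 6*g^2 - 8*g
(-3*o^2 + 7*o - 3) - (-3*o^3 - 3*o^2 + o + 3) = 3*o^3 + 6*o - 6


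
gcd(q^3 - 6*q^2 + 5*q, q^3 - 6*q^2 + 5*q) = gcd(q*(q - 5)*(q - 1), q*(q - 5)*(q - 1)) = q^3 - 6*q^2 + 5*q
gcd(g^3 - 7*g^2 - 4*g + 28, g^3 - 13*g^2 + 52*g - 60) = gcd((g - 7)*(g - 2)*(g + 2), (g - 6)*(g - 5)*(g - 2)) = g - 2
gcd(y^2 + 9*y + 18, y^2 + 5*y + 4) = 1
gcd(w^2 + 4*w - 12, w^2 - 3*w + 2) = w - 2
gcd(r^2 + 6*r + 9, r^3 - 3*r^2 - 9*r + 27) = r + 3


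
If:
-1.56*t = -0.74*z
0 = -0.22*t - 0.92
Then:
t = -4.18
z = -8.82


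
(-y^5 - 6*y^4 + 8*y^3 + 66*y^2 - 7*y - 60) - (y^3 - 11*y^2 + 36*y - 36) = -y^5 - 6*y^4 + 7*y^3 + 77*y^2 - 43*y - 24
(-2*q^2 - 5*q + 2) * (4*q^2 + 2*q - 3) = -8*q^4 - 24*q^3 + 4*q^2 + 19*q - 6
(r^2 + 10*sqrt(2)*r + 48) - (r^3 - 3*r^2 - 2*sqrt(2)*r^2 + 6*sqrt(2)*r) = -r^3 + 2*sqrt(2)*r^2 + 4*r^2 + 4*sqrt(2)*r + 48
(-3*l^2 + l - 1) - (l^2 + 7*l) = -4*l^2 - 6*l - 1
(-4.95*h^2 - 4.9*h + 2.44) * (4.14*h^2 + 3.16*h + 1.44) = -20.493*h^4 - 35.928*h^3 - 12.5104*h^2 + 0.6544*h + 3.5136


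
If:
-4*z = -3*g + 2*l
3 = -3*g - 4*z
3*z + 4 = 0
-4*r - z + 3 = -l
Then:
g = 7/9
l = 23/6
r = 49/24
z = -4/3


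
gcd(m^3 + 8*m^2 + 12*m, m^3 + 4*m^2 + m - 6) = m + 2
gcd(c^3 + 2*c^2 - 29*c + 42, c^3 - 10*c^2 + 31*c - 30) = c^2 - 5*c + 6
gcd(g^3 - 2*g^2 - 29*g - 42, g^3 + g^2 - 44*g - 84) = g^2 - 5*g - 14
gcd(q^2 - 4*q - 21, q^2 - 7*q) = q - 7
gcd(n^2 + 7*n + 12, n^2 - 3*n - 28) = n + 4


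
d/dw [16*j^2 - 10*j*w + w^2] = -10*j + 2*w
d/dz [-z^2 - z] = -2*z - 1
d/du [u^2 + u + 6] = 2*u + 1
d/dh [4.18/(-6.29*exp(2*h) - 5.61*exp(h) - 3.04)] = (52.5844*exp(h) + 23.4498)*exp(h)/(6.29*exp(2*h) + 5.61*exp(h) + 3.04)^2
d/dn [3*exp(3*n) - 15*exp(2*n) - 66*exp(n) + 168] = (9*exp(2*n) - 30*exp(n) - 66)*exp(n)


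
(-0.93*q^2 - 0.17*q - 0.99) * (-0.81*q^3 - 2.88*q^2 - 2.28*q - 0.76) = 0.7533*q^5 + 2.8161*q^4 + 3.4119*q^3 + 3.9456*q^2 + 2.3864*q + 0.7524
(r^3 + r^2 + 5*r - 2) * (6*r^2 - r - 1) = 6*r^5 + 5*r^4 + 28*r^3 - 18*r^2 - 3*r + 2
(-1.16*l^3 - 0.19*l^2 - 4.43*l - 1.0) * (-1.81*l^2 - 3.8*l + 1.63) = 2.0996*l^5 + 4.7519*l^4 + 6.8495*l^3 + 18.3343*l^2 - 3.4209*l - 1.63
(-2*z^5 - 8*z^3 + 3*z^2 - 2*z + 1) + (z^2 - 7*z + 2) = -2*z^5 - 8*z^3 + 4*z^2 - 9*z + 3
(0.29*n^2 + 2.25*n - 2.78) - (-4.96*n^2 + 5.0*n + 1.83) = 5.25*n^2 - 2.75*n - 4.61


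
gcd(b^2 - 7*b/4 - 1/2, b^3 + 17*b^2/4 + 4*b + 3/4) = b + 1/4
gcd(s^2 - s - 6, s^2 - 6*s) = 1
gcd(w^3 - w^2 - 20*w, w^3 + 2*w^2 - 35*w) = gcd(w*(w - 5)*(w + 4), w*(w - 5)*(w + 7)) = w^2 - 5*w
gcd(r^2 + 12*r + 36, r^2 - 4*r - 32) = 1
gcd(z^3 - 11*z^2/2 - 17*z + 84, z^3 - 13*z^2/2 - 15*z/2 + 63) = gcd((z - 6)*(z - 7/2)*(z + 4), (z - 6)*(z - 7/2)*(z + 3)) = z^2 - 19*z/2 + 21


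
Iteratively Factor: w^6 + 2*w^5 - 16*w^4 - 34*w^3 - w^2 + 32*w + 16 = (w + 1)*(w^5 + w^4 - 17*w^3 - 17*w^2 + 16*w + 16) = (w + 1)*(w + 4)*(w^4 - 3*w^3 - 5*w^2 + 3*w + 4) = (w + 1)^2*(w + 4)*(w^3 - 4*w^2 - w + 4) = (w - 4)*(w + 1)^2*(w + 4)*(w^2 - 1) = (w - 4)*(w - 1)*(w + 1)^2*(w + 4)*(w + 1)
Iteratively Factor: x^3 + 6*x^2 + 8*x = (x + 2)*(x^2 + 4*x) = x*(x + 2)*(x + 4)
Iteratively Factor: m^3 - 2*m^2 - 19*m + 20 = (m + 4)*(m^2 - 6*m + 5) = (m - 1)*(m + 4)*(m - 5)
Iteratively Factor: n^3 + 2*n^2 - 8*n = (n - 2)*(n^2 + 4*n) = n*(n - 2)*(n + 4)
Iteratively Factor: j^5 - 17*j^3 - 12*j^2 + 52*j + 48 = (j - 2)*(j^4 + 2*j^3 - 13*j^2 - 38*j - 24) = (j - 2)*(j + 1)*(j^3 + j^2 - 14*j - 24) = (j - 2)*(j + 1)*(j + 3)*(j^2 - 2*j - 8) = (j - 4)*(j - 2)*(j + 1)*(j + 3)*(j + 2)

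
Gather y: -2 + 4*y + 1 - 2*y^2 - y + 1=-2*y^2 + 3*y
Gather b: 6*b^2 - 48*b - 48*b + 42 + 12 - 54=6*b^2 - 96*b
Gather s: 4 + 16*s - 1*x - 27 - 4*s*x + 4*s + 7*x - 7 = s*(20 - 4*x) + 6*x - 30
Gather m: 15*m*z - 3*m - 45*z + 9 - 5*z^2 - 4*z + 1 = m*(15*z - 3) - 5*z^2 - 49*z + 10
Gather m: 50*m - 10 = 50*m - 10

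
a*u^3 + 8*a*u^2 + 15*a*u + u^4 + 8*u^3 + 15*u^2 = u*(a + u)*(u + 3)*(u + 5)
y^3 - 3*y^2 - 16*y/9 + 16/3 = (y - 3)*(y - 4/3)*(y + 4/3)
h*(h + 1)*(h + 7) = h^3 + 8*h^2 + 7*h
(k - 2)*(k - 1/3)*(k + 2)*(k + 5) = k^4 + 14*k^3/3 - 17*k^2/3 - 56*k/3 + 20/3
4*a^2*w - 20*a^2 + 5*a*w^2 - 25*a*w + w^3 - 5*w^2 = (a + w)*(4*a + w)*(w - 5)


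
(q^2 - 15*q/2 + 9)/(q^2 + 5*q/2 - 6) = (q - 6)/(q + 4)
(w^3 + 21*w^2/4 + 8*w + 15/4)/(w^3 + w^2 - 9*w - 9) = (w + 5/4)/(w - 3)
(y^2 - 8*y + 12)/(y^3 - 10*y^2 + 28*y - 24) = 1/(y - 2)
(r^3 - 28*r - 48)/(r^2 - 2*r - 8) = (r^2 - 2*r - 24)/(r - 4)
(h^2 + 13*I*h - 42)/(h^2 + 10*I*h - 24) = (h + 7*I)/(h + 4*I)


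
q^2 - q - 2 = (q - 2)*(q + 1)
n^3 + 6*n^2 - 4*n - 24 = (n - 2)*(n + 2)*(n + 6)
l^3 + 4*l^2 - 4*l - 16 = (l - 2)*(l + 2)*(l + 4)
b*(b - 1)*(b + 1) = b^3 - b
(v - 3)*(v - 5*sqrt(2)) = v^2 - 5*sqrt(2)*v - 3*v + 15*sqrt(2)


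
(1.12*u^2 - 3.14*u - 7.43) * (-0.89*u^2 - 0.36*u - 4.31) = -0.9968*u^4 + 2.3914*u^3 + 2.9159*u^2 + 16.2082*u + 32.0233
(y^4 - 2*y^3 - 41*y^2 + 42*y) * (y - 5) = y^5 - 7*y^4 - 31*y^3 + 247*y^2 - 210*y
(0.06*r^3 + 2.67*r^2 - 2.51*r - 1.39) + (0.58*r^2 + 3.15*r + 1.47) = 0.06*r^3 + 3.25*r^2 + 0.64*r + 0.0800000000000001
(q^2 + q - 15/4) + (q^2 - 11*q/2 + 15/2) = 2*q^2 - 9*q/2 + 15/4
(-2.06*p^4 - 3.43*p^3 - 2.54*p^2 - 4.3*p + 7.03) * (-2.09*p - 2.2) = 4.3054*p^5 + 11.7007*p^4 + 12.8546*p^3 + 14.575*p^2 - 5.2327*p - 15.466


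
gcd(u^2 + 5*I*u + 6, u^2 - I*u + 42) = u + 6*I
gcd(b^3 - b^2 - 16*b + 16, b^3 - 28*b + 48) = b - 4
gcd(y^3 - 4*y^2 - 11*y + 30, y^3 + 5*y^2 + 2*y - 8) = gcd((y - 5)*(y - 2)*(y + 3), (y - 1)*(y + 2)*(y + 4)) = 1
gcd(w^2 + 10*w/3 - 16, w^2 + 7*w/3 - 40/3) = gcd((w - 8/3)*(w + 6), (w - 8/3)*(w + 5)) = w - 8/3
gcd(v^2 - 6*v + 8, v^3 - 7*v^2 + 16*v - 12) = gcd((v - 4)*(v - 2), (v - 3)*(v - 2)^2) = v - 2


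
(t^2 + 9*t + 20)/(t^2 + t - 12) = (t + 5)/(t - 3)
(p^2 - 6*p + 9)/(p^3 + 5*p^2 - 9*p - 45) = (p - 3)/(p^2 + 8*p + 15)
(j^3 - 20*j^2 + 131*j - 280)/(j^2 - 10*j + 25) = (j^2 - 15*j + 56)/(j - 5)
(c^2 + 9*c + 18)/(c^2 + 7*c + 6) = (c + 3)/(c + 1)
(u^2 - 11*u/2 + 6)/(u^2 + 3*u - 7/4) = 2*(2*u^2 - 11*u + 12)/(4*u^2 + 12*u - 7)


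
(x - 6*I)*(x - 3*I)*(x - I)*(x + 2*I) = x^4 - 8*I*x^3 - 7*x^2 - 36*I*x - 36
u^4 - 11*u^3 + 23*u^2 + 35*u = u*(u - 7)*(u - 5)*(u + 1)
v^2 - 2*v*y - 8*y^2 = (v - 4*y)*(v + 2*y)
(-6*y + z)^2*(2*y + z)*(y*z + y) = 72*y^4*z + 72*y^4 + 12*y^3*z^2 + 12*y^3*z - 10*y^2*z^3 - 10*y^2*z^2 + y*z^4 + y*z^3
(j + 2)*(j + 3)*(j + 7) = j^3 + 12*j^2 + 41*j + 42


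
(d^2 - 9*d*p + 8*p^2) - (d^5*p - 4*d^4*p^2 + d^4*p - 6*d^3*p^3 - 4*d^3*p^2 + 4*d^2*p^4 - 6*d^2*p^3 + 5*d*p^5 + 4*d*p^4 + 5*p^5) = -d^5*p + 4*d^4*p^2 - d^4*p + 6*d^3*p^3 + 4*d^3*p^2 - 4*d^2*p^4 + 6*d^2*p^3 + d^2 - 5*d*p^5 - 4*d*p^4 - 9*d*p - 5*p^5 + 8*p^2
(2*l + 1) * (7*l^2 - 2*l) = 14*l^3 + 3*l^2 - 2*l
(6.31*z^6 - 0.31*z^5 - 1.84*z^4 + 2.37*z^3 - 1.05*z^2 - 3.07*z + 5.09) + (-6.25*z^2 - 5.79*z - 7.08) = 6.31*z^6 - 0.31*z^5 - 1.84*z^4 + 2.37*z^3 - 7.3*z^2 - 8.86*z - 1.99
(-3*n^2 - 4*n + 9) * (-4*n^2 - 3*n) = 12*n^4 + 25*n^3 - 24*n^2 - 27*n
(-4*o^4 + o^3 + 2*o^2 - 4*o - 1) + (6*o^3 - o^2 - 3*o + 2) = -4*o^4 + 7*o^3 + o^2 - 7*o + 1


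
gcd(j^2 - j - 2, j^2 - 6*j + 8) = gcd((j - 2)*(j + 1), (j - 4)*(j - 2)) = j - 2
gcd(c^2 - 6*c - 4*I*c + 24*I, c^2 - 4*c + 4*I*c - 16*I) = 1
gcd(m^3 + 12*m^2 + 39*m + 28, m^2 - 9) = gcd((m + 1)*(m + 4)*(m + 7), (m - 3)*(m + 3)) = 1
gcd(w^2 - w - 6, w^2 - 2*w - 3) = w - 3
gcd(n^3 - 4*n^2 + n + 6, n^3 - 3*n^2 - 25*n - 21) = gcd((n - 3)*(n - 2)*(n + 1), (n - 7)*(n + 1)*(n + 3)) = n + 1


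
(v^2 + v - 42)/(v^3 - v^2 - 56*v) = (v - 6)/(v*(v - 8))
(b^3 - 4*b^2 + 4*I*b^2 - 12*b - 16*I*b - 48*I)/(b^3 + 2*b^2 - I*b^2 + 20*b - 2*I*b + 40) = (b - 6)/(b - 5*I)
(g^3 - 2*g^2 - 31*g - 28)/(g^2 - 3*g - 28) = g + 1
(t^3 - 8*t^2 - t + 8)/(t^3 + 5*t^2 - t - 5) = (t - 8)/(t + 5)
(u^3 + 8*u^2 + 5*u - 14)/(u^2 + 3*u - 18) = (u^3 + 8*u^2 + 5*u - 14)/(u^2 + 3*u - 18)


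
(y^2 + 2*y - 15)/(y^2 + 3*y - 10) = (y - 3)/(y - 2)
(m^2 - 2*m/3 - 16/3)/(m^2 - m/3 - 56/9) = 3*(m + 2)/(3*m + 7)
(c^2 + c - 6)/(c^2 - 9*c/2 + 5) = 2*(c + 3)/(2*c - 5)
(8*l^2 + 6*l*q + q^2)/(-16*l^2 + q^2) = (2*l + q)/(-4*l + q)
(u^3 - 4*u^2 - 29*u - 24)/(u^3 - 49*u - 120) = (u + 1)/(u + 5)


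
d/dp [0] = 0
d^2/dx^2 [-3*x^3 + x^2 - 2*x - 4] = 2 - 18*x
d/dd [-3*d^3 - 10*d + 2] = -9*d^2 - 10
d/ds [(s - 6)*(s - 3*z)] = 2*s - 3*z - 6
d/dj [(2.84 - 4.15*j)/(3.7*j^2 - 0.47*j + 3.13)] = (15.355*j^2 - 21.016*j - 11.6547)/(13.69*j^4 - 3.478*j^3 + 23.3829*j^2 - 2.9422*j + 9.7969)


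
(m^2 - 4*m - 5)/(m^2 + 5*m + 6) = (m^2 - 4*m - 5)/(m^2 + 5*m + 6)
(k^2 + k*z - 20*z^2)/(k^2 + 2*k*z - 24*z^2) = (k + 5*z)/(k + 6*z)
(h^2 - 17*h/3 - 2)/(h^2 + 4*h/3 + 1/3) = (h - 6)/(h + 1)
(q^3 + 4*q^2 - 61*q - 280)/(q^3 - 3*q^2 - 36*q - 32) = (q^2 + 12*q + 35)/(q^2 + 5*q + 4)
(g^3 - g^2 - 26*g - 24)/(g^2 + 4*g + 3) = (g^2 - 2*g - 24)/(g + 3)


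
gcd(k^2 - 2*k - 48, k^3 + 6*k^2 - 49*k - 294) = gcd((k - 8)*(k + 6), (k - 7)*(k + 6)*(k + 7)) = k + 6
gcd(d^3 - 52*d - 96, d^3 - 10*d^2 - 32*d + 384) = d^2 - 2*d - 48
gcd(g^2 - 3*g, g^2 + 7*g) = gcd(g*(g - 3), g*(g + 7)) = g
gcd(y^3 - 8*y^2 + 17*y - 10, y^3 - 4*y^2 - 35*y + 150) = y - 5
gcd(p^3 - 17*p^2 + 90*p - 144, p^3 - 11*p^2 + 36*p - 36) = p^2 - 9*p + 18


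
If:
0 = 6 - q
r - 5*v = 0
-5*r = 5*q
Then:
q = 6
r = -6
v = -6/5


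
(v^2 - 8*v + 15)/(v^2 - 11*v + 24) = (v - 5)/(v - 8)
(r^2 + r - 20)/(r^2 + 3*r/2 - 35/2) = 2*(r - 4)/(2*r - 7)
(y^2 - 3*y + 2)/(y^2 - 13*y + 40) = (y^2 - 3*y + 2)/(y^2 - 13*y + 40)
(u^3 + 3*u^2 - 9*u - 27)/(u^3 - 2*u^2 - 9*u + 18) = (u + 3)/(u - 2)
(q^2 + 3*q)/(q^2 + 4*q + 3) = q/(q + 1)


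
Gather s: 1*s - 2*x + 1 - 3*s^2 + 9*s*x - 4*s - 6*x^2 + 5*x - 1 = -3*s^2 + s*(9*x - 3) - 6*x^2 + 3*x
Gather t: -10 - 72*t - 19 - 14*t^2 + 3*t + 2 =-14*t^2 - 69*t - 27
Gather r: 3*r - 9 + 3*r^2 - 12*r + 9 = 3*r^2 - 9*r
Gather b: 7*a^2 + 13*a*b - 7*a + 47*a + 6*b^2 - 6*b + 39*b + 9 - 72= 7*a^2 + 40*a + 6*b^2 + b*(13*a + 33) - 63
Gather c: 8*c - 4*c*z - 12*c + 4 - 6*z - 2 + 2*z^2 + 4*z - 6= c*(-4*z - 4) + 2*z^2 - 2*z - 4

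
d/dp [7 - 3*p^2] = -6*p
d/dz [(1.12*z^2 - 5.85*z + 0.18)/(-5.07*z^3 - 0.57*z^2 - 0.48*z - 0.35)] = (5.6784*z^4 - 59.319*z^3 - 1.1343*z^2 - 0.5788*z + 2.1339)/(25.7049*z^6 + 5.7798*z^5 + 5.1921*z^4 + 4.0962*z^3 + 0.6294*z^2 + 0.336*z + 0.1225)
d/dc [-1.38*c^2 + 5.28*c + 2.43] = 5.28 - 2.76*c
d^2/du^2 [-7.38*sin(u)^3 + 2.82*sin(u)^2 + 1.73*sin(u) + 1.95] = 3.80499999999999*sin(u) - 16.605*sin(3*u) + 5.64*cos(2*u)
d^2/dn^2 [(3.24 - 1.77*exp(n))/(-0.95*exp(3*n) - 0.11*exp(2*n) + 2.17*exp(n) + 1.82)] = (6.3897*exp(6*n) - 25.762005*exp(5*n) + 10.892457*exp(4*n) + 53.408493*exp(3*n) - 45.971352*exp(2*n) - 24.841866*exp(n) + 18.659004)*exp(n)/(0.857375*exp(9*n) + 0.297825*exp(8*n) - 5.84079*exp(7*n) - 6.286909*exp(6*n) + 12.200454*exp(5*n) + 23.999451*exp(4*n) + 1.828631*exp(3*n) - 24.617502*exp(2*n) - 21.563724*exp(n) - 6.028568)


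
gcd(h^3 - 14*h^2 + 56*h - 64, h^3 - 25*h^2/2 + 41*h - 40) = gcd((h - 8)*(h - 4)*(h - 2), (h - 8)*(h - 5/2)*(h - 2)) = h^2 - 10*h + 16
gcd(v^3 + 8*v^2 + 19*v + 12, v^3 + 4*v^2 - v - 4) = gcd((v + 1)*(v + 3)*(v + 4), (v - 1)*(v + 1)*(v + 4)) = v^2 + 5*v + 4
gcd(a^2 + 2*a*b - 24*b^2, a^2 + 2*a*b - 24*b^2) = a^2 + 2*a*b - 24*b^2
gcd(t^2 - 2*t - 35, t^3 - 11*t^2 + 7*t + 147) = t - 7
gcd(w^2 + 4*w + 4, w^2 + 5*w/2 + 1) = w + 2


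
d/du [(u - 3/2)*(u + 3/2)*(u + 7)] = 3*u^2 + 14*u - 9/4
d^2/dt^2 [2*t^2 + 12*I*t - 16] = 4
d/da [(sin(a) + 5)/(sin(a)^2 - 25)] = -cos(a)/(sin(a) - 5)^2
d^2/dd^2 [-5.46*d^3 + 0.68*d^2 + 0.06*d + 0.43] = 1.36 - 32.76*d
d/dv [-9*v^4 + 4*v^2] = -36*v^3 + 8*v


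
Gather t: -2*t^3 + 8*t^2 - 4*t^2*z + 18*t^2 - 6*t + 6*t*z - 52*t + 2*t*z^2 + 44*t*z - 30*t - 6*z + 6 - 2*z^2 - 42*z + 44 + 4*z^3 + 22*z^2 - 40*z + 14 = -2*t^3 + t^2*(26 - 4*z) + t*(2*z^2 + 50*z - 88) + 4*z^3 + 20*z^2 - 88*z + 64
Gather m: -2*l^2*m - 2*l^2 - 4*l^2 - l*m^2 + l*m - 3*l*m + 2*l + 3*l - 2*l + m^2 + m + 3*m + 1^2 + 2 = -6*l^2 + 3*l + m^2*(1 - l) + m*(-2*l^2 - 2*l + 4) + 3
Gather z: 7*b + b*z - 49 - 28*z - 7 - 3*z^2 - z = 7*b - 3*z^2 + z*(b - 29) - 56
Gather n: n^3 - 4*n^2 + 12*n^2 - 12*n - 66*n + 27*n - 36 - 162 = n^3 + 8*n^2 - 51*n - 198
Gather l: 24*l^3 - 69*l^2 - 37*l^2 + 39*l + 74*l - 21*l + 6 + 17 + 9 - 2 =24*l^3 - 106*l^2 + 92*l + 30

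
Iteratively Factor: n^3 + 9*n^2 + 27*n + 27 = (n + 3)*(n^2 + 6*n + 9) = (n + 3)^2*(n + 3)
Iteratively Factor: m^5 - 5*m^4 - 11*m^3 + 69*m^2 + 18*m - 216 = (m + 3)*(m^4 - 8*m^3 + 13*m^2 + 30*m - 72) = (m - 3)*(m + 3)*(m^3 - 5*m^2 - 2*m + 24) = (m - 4)*(m - 3)*(m + 3)*(m^2 - m - 6) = (m - 4)*(m - 3)*(m + 2)*(m + 3)*(m - 3)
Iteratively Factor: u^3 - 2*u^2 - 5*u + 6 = (u + 2)*(u^2 - 4*u + 3) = (u - 1)*(u + 2)*(u - 3)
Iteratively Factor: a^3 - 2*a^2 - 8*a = (a + 2)*(a^2 - 4*a) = a*(a + 2)*(a - 4)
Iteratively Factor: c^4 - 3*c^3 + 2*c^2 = (c)*(c^3 - 3*c^2 + 2*c) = c*(c - 1)*(c^2 - 2*c) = c^2*(c - 1)*(c - 2)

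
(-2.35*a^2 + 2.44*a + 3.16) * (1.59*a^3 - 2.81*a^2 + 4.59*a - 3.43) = -3.7365*a^5 + 10.4831*a^4 - 12.6185*a^3 + 10.3805*a^2 + 6.1352*a - 10.8388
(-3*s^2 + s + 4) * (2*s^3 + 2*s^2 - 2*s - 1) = -6*s^5 - 4*s^4 + 16*s^3 + 9*s^2 - 9*s - 4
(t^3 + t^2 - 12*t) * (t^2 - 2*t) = t^5 - t^4 - 14*t^3 + 24*t^2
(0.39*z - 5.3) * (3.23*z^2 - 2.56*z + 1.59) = 1.2597*z^3 - 18.1174*z^2 + 14.1881*z - 8.427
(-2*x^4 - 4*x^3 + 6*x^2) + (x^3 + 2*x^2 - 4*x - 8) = -2*x^4 - 3*x^3 + 8*x^2 - 4*x - 8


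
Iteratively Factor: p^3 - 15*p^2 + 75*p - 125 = (p - 5)*(p^2 - 10*p + 25) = (p - 5)^2*(p - 5)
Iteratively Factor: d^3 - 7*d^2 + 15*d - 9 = (d - 1)*(d^2 - 6*d + 9) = (d - 3)*(d - 1)*(d - 3)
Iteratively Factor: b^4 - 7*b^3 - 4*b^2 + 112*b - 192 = (b - 4)*(b^3 - 3*b^2 - 16*b + 48) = (b - 4)*(b + 4)*(b^2 - 7*b + 12) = (b - 4)*(b - 3)*(b + 4)*(b - 4)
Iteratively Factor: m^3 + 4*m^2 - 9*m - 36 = (m - 3)*(m^2 + 7*m + 12) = (m - 3)*(m + 4)*(m + 3)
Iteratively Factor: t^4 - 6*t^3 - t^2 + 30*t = (t)*(t^3 - 6*t^2 - t + 30) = t*(t - 5)*(t^2 - t - 6) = t*(t - 5)*(t - 3)*(t + 2)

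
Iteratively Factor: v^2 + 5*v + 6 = (v + 2)*(v + 3)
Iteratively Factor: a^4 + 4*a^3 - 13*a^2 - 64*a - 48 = (a - 4)*(a^3 + 8*a^2 + 19*a + 12) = (a - 4)*(a + 4)*(a^2 + 4*a + 3) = (a - 4)*(a + 3)*(a + 4)*(a + 1)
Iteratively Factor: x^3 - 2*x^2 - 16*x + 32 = (x - 2)*(x^2 - 16) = (x - 2)*(x + 4)*(x - 4)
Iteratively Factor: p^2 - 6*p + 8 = (p - 4)*(p - 2)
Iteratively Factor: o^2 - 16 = (o + 4)*(o - 4)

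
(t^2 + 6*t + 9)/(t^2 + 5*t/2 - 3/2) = 2*(t + 3)/(2*t - 1)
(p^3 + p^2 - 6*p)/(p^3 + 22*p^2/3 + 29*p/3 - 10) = 3*p*(p - 2)/(3*p^2 + 13*p - 10)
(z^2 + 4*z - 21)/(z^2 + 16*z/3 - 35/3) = 3*(z - 3)/(3*z - 5)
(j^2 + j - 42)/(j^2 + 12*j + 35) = (j - 6)/(j + 5)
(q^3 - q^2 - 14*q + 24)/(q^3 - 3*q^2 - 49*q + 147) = (q^2 + 2*q - 8)/(q^2 - 49)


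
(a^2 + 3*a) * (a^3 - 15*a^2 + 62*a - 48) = a^5 - 12*a^4 + 17*a^3 + 138*a^2 - 144*a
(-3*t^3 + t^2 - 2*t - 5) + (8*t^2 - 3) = -3*t^3 + 9*t^2 - 2*t - 8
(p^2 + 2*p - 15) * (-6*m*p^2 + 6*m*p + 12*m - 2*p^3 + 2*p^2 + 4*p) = -6*m*p^4 - 6*m*p^3 + 114*m*p^2 - 66*m*p - 180*m - 2*p^5 - 2*p^4 + 38*p^3 - 22*p^2 - 60*p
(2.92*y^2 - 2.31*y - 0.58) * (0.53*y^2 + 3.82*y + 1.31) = 1.5476*y^4 + 9.9301*y^3 - 5.3064*y^2 - 5.2417*y - 0.7598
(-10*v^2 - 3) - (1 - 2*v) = -10*v^2 + 2*v - 4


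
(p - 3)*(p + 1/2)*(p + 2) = p^3 - p^2/2 - 13*p/2 - 3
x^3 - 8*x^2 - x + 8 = (x - 8)*(x - 1)*(x + 1)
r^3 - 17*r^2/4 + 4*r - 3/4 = (r - 3)*(r - 1)*(r - 1/4)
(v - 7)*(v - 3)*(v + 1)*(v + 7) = v^4 - 2*v^3 - 52*v^2 + 98*v + 147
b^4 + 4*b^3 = b^3*(b + 4)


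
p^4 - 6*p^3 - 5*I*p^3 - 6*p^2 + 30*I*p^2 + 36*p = p*(p - 6)*(p - 3*I)*(p - 2*I)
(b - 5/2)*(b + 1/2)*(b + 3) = b^3 + b^2 - 29*b/4 - 15/4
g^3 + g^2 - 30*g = g*(g - 5)*(g + 6)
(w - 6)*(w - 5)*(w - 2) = w^3 - 13*w^2 + 52*w - 60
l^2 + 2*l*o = l*(l + 2*o)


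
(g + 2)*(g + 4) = g^2 + 6*g + 8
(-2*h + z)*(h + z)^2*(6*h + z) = -12*h^4 - 20*h^3*z - 3*h^2*z^2 + 6*h*z^3 + z^4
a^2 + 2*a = a*(a + 2)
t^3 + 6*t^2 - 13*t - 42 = (t - 3)*(t + 2)*(t + 7)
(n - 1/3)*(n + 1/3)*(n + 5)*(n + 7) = n^4 + 12*n^3 + 314*n^2/9 - 4*n/3 - 35/9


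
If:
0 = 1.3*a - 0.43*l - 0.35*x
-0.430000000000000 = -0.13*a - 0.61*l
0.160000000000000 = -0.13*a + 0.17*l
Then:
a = -0.24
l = 0.76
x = -1.83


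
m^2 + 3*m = m*(m + 3)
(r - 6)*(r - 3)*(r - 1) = r^3 - 10*r^2 + 27*r - 18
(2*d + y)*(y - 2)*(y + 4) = 2*d*y^2 + 4*d*y - 16*d + y^3 + 2*y^2 - 8*y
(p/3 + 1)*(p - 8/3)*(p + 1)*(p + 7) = p^4/3 + 25*p^3/9 + 5*p^2/9 - 185*p/9 - 56/3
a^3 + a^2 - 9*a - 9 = (a - 3)*(a + 1)*(a + 3)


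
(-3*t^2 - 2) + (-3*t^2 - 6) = -6*t^2 - 8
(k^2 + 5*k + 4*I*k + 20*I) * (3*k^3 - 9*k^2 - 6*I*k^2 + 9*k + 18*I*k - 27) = 3*k^5 + 6*k^4 + 6*I*k^4 - 12*k^3 + 12*I*k^3 + 66*k^2 - 54*I*k^2 - 495*k + 72*I*k - 540*I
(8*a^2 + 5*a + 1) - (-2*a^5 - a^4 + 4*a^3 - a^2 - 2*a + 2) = 2*a^5 + a^4 - 4*a^3 + 9*a^2 + 7*a - 1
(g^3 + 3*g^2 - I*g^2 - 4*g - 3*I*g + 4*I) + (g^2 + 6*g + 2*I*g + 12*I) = g^3 + 4*g^2 - I*g^2 + 2*g - I*g + 16*I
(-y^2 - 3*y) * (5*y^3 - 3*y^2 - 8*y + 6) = -5*y^5 - 12*y^4 + 17*y^3 + 18*y^2 - 18*y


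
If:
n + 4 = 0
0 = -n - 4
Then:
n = -4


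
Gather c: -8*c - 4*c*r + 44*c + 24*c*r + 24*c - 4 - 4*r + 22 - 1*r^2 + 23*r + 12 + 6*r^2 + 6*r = c*(20*r + 60) + 5*r^2 + 25*r + 30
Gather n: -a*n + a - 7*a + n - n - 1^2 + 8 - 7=-a*n - 6*a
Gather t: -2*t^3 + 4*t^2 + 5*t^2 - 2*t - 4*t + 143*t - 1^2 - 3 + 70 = -2*t^3 + 9*t^2 + 137*t + 66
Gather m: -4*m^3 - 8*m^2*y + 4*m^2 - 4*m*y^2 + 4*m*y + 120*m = -4*m^3 + m^2*(4 - 8*y) + m*(-4*y^2 + 4*y + 120)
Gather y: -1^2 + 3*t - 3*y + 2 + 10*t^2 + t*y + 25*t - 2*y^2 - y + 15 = 10*t^2 + 28*t - 2*y^2 + y*(t - 4) + 16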